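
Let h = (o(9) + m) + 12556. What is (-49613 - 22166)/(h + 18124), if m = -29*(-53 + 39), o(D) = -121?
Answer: -71779/30965 ≈ -2.3181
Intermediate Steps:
m = 406 (m = -29*(-14) = 406)
h = 12841 (h = (-121 + 406) + 12556 = 285 + 12556 = 12841)
(-49613 - 22166)/(h + 18124) = (-49613 - 22166)/(12841 + 18124) = -71779/30965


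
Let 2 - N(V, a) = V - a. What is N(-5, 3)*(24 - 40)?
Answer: -160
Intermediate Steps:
N(V, a) = 2 + a - V (N(V, a) = 2 - (V - a) = 2 + (a - V) = 2 + a - V)
N(-5, 3)*(24 - 40) = (2 + 3 - 1*(-5))*(24 - 40) = (2 + 3 + 5)*(-16) = 10*(-16) = -160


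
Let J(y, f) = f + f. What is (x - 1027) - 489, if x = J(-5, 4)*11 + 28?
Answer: -1400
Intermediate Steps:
J(y, f) = 2*f
x = 116 (x = (2*4)*11 + 28 = 8*11 + 28 = 88 + 28 = 116)
(x - 1027) - 489 = (116 - 1027) - 489 = -911 - 489 = -1400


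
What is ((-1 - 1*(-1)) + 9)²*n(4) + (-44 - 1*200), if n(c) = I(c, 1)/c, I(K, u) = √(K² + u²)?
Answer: -244 + 81*√17/4 ≈ -160.51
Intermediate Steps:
n(c) = √(1 + c²)/c (n(c) = √(c² + 1²)/c = √(c² + 1)/c = √(1 + c²)/c)
((-1 - 1*(-1)) + 9)²*n(4) + (-44 - 1*200) = ((-1 - 1*(-1)) + 9)²*(√(1 + 4²)/4) + (-44 - 1*200) = ((-1 + 1) + 9)²*(√(1 + 16)/4) + (-44 - 200) = (0 + 9)²*(√17/4) - 244 = 9²*(√17/4) - 244 = 81*(√17/4) - 244 = 81*√17/4 - 244 = -244 + 81*√17/4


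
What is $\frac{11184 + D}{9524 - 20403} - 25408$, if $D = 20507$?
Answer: $- \frac{584451}{23} \approx -25411.0$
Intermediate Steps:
$\frac{11184 + D}{9524 - 20403} - 25408 = \frac{11184 + 20507}{9524 - 20403} - 25408 = \frac{31691}{-10879} - 25408 = 31691 \left(- \frac{1}{10879}\right) - 25408 = - \frac{67}{23} - 25408 = - \frac{584451}{23}$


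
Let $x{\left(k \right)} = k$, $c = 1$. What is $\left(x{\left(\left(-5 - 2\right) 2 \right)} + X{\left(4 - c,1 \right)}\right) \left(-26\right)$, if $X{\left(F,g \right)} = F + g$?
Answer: $260$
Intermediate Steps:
$\left(x{\left(\left(-5 - 2\right) 2 \right)} + X{\left(4 - c,1 \right)}\right) \left(-26\right) = \left(\left(-5 - 2\right) 2 + \left(\left(4 - 1\right) + 1\right)\right) \left(-26\right) = \left(\left(-7\right) 2 + \left(\left(4 - 1\right) + 1\right)\right) \left(-26\right) = \left(-14 + \left(3 + 1\right)\right) \left(-26\right) = \left(-14 + 4\right) \left(-26\right) = \left(-10\right) \left(-26\right) = 260$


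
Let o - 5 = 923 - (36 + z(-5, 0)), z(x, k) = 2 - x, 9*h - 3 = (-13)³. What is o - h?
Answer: 10159/9 ≈ 1128.8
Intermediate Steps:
h = -2194/9 (h = ⅓ + (⅑)*(-13)³ = ⅓ + (⅑)*(-2197) = ⅓ - 2197/9 = -2194/9 ≈ -243.78)
o = 885 (o = 5 + (923 - (36 + (2 - 1*(-5)))) = 5 + (923 - (36 + (2 + 5))) = 5 + (923 - (36 + 7)) = 5 + (923 - 1*43) = 5 + (923 - 43) = 5 + 880 = 885)
o - h = 885 - 1*(-2194/9) = 885 + 2194/9 = 10159/9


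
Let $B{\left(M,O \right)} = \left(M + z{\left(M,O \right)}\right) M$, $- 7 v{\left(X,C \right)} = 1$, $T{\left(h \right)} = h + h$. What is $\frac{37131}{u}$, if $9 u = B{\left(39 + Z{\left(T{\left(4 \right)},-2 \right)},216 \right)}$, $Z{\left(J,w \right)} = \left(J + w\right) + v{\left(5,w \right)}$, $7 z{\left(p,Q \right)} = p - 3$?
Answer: $\frac{114623397}{782174} \approx 146.54$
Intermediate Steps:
$T{\left(h \right)} = 2 h$
$z{\left(p,Q \right)} = - \frac{3}{7} + \frac{p}{7}$ ($z{\left(p,Q \right)} = \frac{p - 3}{7} = \frac{-3 + p}{7} = - \frac{3}{7} + \frac{p}{7}$)
$v{\left(X,C \right)} = - \frac{1}{7}$ ($v{\left(X,C \right)} = \left(- \frac{1}{7}\right) 1 = - \frac{1}{7}$)
$Z{\left(J,w \right)} = - \frac{1}{7} + J + w$ ($Z{\left(J,w \right)} = \left(J + w\right) - \frac{1}{7} = - \frac{1}{7} + J + w$)
$B{\left(M,O \right)} = M \left(- \frac{3}{7} + \frac{8 M}{7}\right)$ ($B{\left(M,O \right)} = \left(M + \left(- \frac{3}{7} + \frac{M}{7}\right)\right) M = \left(- \frac{3}{7} + \frac{8 M}{7}\right) M = M \left(- \frac{3}{7} + \frac{8 M}{7}\right)$)
$u = \frac{782174}{3087}$ ($u = \frac{\frac{1}{7} \left(39 - - \frac{41}{7}\right) \left(-3 + 8 \left(39 - - \frac{41}{7}\right)\right)}{9} = \frac{\frac{1}{7} \left(39 + \frac{41}{7}\right) \left(-3 + 8 \left(39 + \frac{41}{7}\right)\right)}{9} = \frac{\frac{1}{7} \cdot \frac{314}{7} \left(-3 + 8 \cdot \frac{314}{7}\right)}{9} = \frac{\frac{1}{7} \cdot \frac{314}{7} \left(-3 + \frac{2512}{7}\right)}{9} = \frac{\frac{1}{7} \cdot \frac{314}{7} \cdot \frac{2491}{7}}{9} = \frac{1}{9} \cdot \frac{782174}{343} = \frac{782174}{3087} \approx 253.38$)
$\frac{37131}{u} = \frac{37131}{\frac{782174}{3087}} = 37131 \cdot \frac{3087}{782174} = \frac{114623397}{782174}$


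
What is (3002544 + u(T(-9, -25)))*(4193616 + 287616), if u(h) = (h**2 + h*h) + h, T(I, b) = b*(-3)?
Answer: 13505846206608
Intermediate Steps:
T(I, b) = -3*b
u(h) = h + 2*h**2 (u(h) = (h**2 + h**2) + h = 2*h**2 + h = h + 2*h**2)
(3002544 + u(T(-9, -25)))*(4193616 + 287616) = (3002544 + (-3*(-25))*(1 + 2*(-3*(-25))))*(4193616 + 287616) = (3002544 + 75*(1 + 2*75))*4481232 = (3002544 + 75*(1 + 150))*4481232 = (3002544 + 75*151)*4481232 = (3002544 + 11325)*4481232 = 3013869*4481232 = 13505846206608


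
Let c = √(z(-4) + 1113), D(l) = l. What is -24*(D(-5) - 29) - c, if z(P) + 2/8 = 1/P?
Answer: 816 - 5*√178/2 ≈ 782.65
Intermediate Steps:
z(P) = -¼ + 1/P
c = 5*√178/2 (c = √((¼)*(4 - 1*(-4))/(-4) + 1113) = √((¼)*(-¼)*(4 + 4) + 1113) = √((¼)*(-¼)*8 + 1113) = √(-½ + 1113) = √(2225/2) = 5*√178/2 ≈ 33.354)
-24*(D(-5) - 29) - c = -24*(-5 - 29) - 5*√178/2 = -24*(-34) - 5*√178/2 = 816 - 5*√178/2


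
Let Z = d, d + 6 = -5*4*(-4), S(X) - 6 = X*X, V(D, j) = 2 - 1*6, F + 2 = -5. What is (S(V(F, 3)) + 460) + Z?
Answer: 556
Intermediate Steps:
F = -7 (F = -2 - 5 = -7)
V(D, j) = -4 (V(D, j) = 2 - 6 = -4)
S(X) = 6 + X**2 (S(X) = 6 + X*X = 6 + X**2)
d = 74 (d = -6 - 5*4*(-4) = -6 - 20*(-4) = -6 + 80 = 74)
Z = 74
(S(V(F, 3)) + 460) + Z = ((6 + (-4)**2) + 460) + 74 = ((6 + 16) + 460) + 74 = (22 + 460) + 74 = 482 + 74 = 556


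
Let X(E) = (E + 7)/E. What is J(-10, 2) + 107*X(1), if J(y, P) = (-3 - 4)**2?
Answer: 905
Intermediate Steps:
J(y, P) = 49 (J(y, P) = (-7)**2 = 49)
X(E) = (7 + E)/E
J(-10, 2) + 107*X(1) = 49 + 107*((7 + 1)/1) = 49 + 107*(1*8) = 49 + 107*8 = 49 + 856 = 905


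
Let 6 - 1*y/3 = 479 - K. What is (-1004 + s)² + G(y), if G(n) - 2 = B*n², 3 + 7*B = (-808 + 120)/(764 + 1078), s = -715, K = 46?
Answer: 664389554/307 ≈ 2.1641e+6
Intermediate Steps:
B = -3107/6447 (B = -3/7 + ((-808 + 120)/(764 + 1078))/7 = -3/7 + (-688/1842)/7 = -3/7 + (-688*1/1842)/7 = -3/7 + (⅐)*(-344/921) = -3/7 - 344/6447 = -3107/6447 ≈ -0.48193)
y = -1281 (y = 18 - 3*(479 - 1*46) = 18 - 3*(479 - 46) = 18 - 3*433 = 18 - 1299 = -1281)
G(n) = 2 - 3107*n²/6447
(-1004 + s)² + G(y) = (-1004 - 715)² + (2 - 3107/6447*(-1281)²) = (-1719)² + (2 - 3107/6447*1640961) = 2954961 + (2 - 242784087/307) = 2954961 - 242783473/307 = 664389554/307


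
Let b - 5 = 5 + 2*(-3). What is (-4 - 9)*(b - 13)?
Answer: 117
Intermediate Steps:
b = 4 (b = 5 + (5 + 2*(-3)) = 5 + (5 - 6) = 5 - 1 = 4)
(-4 - 9)*(b - 13) = (-4 - 9)*(4 - 13) = -13*(-9) = 117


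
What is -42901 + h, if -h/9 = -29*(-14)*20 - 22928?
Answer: 90371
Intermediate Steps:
h = 133272 (h = -9*(-29*(-14)*20 - 22928) = -9*(406*20 - 22928) = -9*(8120 - 22928) = -9*(-14808) = 133272)
-42901 + h = -42901 + 133272 = 90371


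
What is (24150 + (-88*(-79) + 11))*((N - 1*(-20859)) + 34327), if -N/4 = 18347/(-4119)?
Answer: 2358204877662/1373 ≈ 1.7176e+9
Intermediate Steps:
N = 73388/4119 (N = -73388/(-4119) = -73388*(-1)/4119 = -4*(-18347/4119) = 73388/4119 ≈ 17.817)
(24150 + (-88*(-79) + 11))*((N - 1*(-20859)) + 34327) = (24150 + (-88*(-79) + 11))*((73388/4119 - 1*(-20859)) + 34327) = (24150 + (6952 + 11))*((73388/4119 + 20859) + 34327) = (24150 + 6963)*(85991609/4119 + 34327) = 31113*(227384522/4119) = 2358204877662/1373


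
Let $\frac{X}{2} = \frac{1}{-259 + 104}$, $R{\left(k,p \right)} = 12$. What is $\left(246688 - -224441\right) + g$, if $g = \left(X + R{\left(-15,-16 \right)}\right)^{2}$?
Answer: $\frac{11322326389}{24025} \approx 4.7127 \cdot 10^{5}$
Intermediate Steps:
$X = - \frac{2}{155}$ ($X = \frac{2}{-259 + 104} = \frac{2}{-155} = 2 \left(- \frac{1}{155}\right) = - \frac{2}{155} \approx -0.012903$)
$g = \frac{3452164}{24025}$ ($g = \left(- \frac{2}{155} + 12\right)^{2} = \left(\frac{1858}{155}\right)^{2} = \frac{3452164}{24025} \approx 143.69$)
$\left(246688 - -224441\right) + g = \left(246688 - -224441\right) + \frac{3452164}{24025} = \left(246688 + 224441\right) + \frac{3452164}{24025} = 471129 + \frac{3452164}{24025} = \frac{11322326389}{24025}$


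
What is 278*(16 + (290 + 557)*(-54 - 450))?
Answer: -118670416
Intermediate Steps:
278*(16 + (290 + 557)*(-54 - 450)) = 278*(16 + 847*(-504)) = 278*(16 - 426888) = 278*(-426872) = -118670416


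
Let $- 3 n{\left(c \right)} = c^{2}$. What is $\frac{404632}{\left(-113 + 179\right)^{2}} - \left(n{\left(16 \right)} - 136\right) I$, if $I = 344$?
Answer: $\frac{83016166}{1089} \approx 76232.0$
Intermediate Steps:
$n{\left(c \right)} = - \frac{c^{2}}{3}$
$\frac{404632}{\left(-113 + 179\right)^{2}} - \left(n{\left(16 \right)} - 136\right) I = \frac{404632}{\left(-113 + 179\right)^{2}} - \left(- \frac{16^{2}}{3} - 136\right) 344 = \frac{404632}{66^{2}} - \left(\left(- \frac{1}{3}\right) 256 - 136\right) 344 = \frac{404632}{4356} - \left(- \frac{256}{3} - 136\right) 344 = 404632 \cdot \frac{1}{4356} - \left(- \frac{664}{3}\right) 344 = \frac{101158}{1089} - - \frac{228416}{3} = \frac{101158}{1089} + \frac{228416}{3} = \frac{83016166}{1089}$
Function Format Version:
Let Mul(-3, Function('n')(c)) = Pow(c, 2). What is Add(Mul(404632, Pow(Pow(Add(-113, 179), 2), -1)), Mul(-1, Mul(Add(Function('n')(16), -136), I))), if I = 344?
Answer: Rational(83016166, 1089) ≈ 76232.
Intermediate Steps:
Function('n')(c) = Mul(Rational(-1, 3), Pow(c, 2))
Add(Mul(404632, Pow(Pow(Add(-113, 179), 2), -1)), Mul(-1, Mul(Add(Function('n')(16), -136), I))) = Add(Mul(404632, Pow(Pow(Add(-113, 179), 2), -1)), Mul(-1, Mul(Add(Mul(Rational(-1, 3), Pow(16, 2)), -136), 344))) = Add(Mul(404632, Pow(Pow(66, 2), -1)), Mul(-1, Mul(Add(Mul(Rational(-1, 3), 256), -136), 344))) = Add(Mul(404632, Pow(4356, -1)), Mul(-1, Mul(Add(Rational(-256, 3), -136), 344))) = Add(Mul(404632, Rational(1, 4356)), Mul(-1, Mul(Rational(-664, 3), 344))) = Add(Rational(101158, 1089), Mul(-1, Rational(-228416, 3))) = Add(Rational(101158, 1089), Rational(228416, 3)) = Rational(83016166, 1089)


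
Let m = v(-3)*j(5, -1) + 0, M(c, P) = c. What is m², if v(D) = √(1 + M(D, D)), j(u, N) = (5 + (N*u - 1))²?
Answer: -2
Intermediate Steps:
j(u, N) = (4 + N*u)² (j(u, N) = (5 + (-1 + N*u))² = (4 + N*u)²)
v(D) = √(1 + D)
m = I*√2 (m = √(1 - 3)*(4 - 1*5)² + 0 = √(-2)*(4 - 5)² + 0 = (I*√2)*(-1)² + 0 = (I*√2)*1 + 0 = I*√2 + 0 = I*√2 ≈ 1.4142*I)
m² = (I*√2)² = -2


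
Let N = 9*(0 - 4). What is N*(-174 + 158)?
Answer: 576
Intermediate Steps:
N = -36 (N = 9*(-4) = -36)
N*(-174 + 158) = -36*(-174 + 158) = -36*(-16) = 576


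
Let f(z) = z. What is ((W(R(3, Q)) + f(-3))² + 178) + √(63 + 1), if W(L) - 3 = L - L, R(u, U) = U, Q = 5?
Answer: 186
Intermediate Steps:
W(L) = 3 (W(L) = 3 + (L - L) = 3 + 0 = 3)
((W(R(3, Q)) + f(-3))² + 178) + √(63 + 1) = ((3 - 3)² + 178) + √(63 + 1) = (0² + 178) + √64 = (0 + 178) + 8 = 178 + 8 = 186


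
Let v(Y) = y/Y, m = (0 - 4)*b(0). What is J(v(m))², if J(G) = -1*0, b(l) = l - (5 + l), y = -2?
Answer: 0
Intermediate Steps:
b(l) = -5 (b(l) = l + (-5 - l) = -5)
m = 20 (m = (0 - 4)*(-5) = -4*(-5) = 20)
v(Y) = -2/Y
J(G) = 0
J(v(m))² = 0² = 0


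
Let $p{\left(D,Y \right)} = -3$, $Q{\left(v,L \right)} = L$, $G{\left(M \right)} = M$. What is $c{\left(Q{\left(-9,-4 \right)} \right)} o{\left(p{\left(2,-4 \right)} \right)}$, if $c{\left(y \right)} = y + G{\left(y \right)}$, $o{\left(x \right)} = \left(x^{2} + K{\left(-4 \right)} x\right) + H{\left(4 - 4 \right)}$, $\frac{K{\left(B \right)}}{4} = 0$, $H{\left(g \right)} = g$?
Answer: $-72$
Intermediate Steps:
$K{\left(B \right)} = 0$ ($K{\left(B \right)} = 4 \cdot 0 = 0$)
$o{\left(x \right)} = x^{2}$ ($o{\left(x \right)} = \left(x^{2} + 0 x\right) + \left(4 - 4\right) = \left(x^{2} + 0\right) + \left(4 - 4\right) = x^{2} + 0 = x^{2}$)
$c{\left(y \right)} = 2 y$ ($c{\left(y \right)} = y + y = 2 y$)
$c{\left(Q{\left(-9,-4 \right)} \right)} o{\left(p{\left(2,-4 \right)} \right)} = 2 \left(-4\right) \left(-3\right)^{2} = \left(-8\right) 9 = -72$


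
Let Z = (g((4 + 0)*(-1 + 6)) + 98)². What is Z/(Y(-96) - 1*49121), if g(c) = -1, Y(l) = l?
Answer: -9409/49217 ≈ -0.19117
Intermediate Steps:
Z = 9409 (Z = (-1 + 98)² = 97² = 9409)
Z/(Y(-96) - 1*49121) = 9409/(-96 - 1*49121) = 9409/(-96 - 49121) = 9409/(-49217) = 9409*(-1/49217) = -9409/49217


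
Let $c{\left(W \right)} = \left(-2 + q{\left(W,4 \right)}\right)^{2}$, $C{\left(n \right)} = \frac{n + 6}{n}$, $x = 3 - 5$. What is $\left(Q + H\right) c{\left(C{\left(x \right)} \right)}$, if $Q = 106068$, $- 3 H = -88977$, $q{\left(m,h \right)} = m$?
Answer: $2171632$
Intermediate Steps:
$H = 29659$ ($H = \left(- \frac{1}{3}\right) \left(-88977\right) = 29659$)
$x = -2$ ($x = 3 - 5 = -2$)
$C{\left(n \right)} = \frac{6 + n}{n}$
$c{\left(W \right)} = \left(-2 + W\right)^{2}$
$\left(Q + H\right) c{\left(C{\left(x \right)} \right)} = \left(106068 + 29659\right) \left(-2 + \frac{6 - 2}{-2}\right)^{2} = 135727 \left(-2 - 2\right)^{2} = 135727 \left(-4\right)^{2} = 135727 \cdot 16 = 2171632$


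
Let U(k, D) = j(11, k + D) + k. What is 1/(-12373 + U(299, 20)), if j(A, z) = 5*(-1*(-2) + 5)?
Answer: -1/12039 ≈ -8.3063e-5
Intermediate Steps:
j(A, z) = 35 (j(A, z) = 5*(2 + 5) = 5*7 = 35)
U(k, D) = 35 + k
1/(-12373 + U(299, 20)) = 1/(-12373 + (35 + 299)) = 1/(-12373 + 334) = 1/(-12039) = -1/12039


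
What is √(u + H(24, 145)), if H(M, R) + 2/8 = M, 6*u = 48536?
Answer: √292071/6 ≈ 90.073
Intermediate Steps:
u = 24268/3 (u = (⅙)*48536 = 24268/3 ≈ 8089.3)
H(M, R) = -¼ + M
√(u + H(24, 145)) = √(24268/3 + (-¼ + 24)) = √(24268/3 + 95/4) = √(97357/12) = √292071/6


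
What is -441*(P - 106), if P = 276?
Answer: -74970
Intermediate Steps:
-441*(P - 106) = -441*(276 - 106) = -441*170 = -74970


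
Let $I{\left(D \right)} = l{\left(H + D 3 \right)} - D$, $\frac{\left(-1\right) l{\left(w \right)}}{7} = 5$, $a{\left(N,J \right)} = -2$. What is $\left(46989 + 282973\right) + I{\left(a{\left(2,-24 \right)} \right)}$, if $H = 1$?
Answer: $329929$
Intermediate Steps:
$l{\left(w \right)} = -35$ ($l{\left(w \right)} = \left(-7\right) 5 = -35$)
$I{\left(D \right)} = -35 - D$
$\left(46989 + 282973\right) + I{\left(a{\left(2,-24 \right)} \right)} = \left(46989 + 282973\right) - 33 = 329962 + \left(-35 + 2\right) = 329962 - 33 = 329929$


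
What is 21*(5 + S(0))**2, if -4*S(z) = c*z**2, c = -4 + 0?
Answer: 525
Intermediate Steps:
c = -4
S(z) = z**2 (S(z) = -(-1)*z**2 = z**2)
21*(5 + S(0))**2 = 21*(5 + 0**2)**2 = 21*(5 + 0)**2 = 21*5**2 = 21*25 = 525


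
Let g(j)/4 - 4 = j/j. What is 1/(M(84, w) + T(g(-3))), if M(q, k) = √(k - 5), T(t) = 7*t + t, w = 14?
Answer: 1/163 ≈ 0.0061350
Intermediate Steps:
g(j) = 20 (g(j) = 16 + 4*(j/j) = 16 + 4*1 = 16 + 4 = 20)
T(t) = 8*t
M(q, k) = √(-5 + k)
1/(M(84, w) + T(g(-3))) = 1/(√(-5 + 14) + 8*20) = 1/(√9 + 160) = 1/(3 + 160) = 1/163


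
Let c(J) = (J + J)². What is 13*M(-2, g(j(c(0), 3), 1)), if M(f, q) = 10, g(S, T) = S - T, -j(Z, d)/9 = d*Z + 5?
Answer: 130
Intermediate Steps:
c(J) = 4*J² (c(J) = (2*J)² = 4*J²)
j(Z, d) = -45 - 9*Z*d (j(Z, d) = -9*(d*Z + 5) = -9*(Z*d + 5) = -9*(5 + Z*d) = -45 - 9*Z*d)
13*M(-2, g(j(c(0), 3), 1)) = 13*10 = 130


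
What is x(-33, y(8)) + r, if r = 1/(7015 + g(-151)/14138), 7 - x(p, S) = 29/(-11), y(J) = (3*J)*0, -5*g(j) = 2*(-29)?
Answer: 26282580419/2727397244 ≈ 9.6365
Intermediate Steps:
g(j) = 58/5 (g(j) = -2*(-29)/5 = -⅕*(-58) = 58/5)
y(J) = 0
x(p, S) = 106/11 (x(p, S) = 7 - 29/(-11) = 7 - 29*(-1)/11 = 7 - 1*(-29/11) = 7 + 29/11 = 106/11)
r = 35345/247945204 (r = 1/(7015 + (58/5)/14138) = 1/(7015 + (58/5)*(1/14138)) = 1/(7015 + 29/35345) = 1/(247945204/35345) = 35345/247945204 ≈ 0.00014255)
x(-33, y(8)) + r = 106/11 + 35345/247945204 = 26282580419/2727397244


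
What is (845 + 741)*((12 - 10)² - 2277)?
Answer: -3604978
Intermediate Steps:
(845 + 741)*((12 - 10)² - 2277) = 1586*(2² - 2277) = 1586*(4 - 2277) = 1586*(-2273) = -3604978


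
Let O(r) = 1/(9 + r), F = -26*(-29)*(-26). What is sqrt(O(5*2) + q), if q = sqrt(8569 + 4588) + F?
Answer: sqrt(-7077025 + 361*sqrt(13157))/19 ≈ 139.6*I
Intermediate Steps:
F = -19604 (F = 754*(-26) = -19604)
q = -19604 + sqrt(13157) (q = sqrt(8569 + 4588) - 19604 = sqrt(13157) - 19604 = -19604 + sqrt(13157) ≈ -19489.)
sqrt(O(5*2) + q) = sqrt(1/(9 + 5*2) + (-19604 + sqrt(13157))) = sqrt(1/(9 + 10) + (-19604 + sqrt(13157))) = sqrt(1/19 + (-19604 + sqrt(13157))) = sqrt(-372475/19 + sqrt(13157))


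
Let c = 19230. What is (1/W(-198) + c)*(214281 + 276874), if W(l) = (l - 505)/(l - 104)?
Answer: 6639920515760/703 ≈ 9.4451e+9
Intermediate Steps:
W(l) = (-505 + l)/(-104 + l)
(1/W(-198) + c)*(214281 + 276874) = (1/((-505 - 198)/(-104 - 198)) + 19230)*(214281 + 276874) = (1/(-703/(-302)) + 19230)*491155 = (1/(-1/302*(-703)) + 19230)*491155 = (1/(703/302) + 19230)*491155 = (302/703 + 19230)*491155 = (13518992/703)*491155 = 6639920515760/703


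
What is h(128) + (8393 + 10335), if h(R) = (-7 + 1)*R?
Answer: 17960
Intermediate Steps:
h(R) = -6*R
h(128) + (8393 + 10335) = -6*128 + (8393 + 10335) = -768 + 18728 = 17960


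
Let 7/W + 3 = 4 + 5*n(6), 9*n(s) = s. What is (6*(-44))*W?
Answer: -5544/13 ≈ -426.46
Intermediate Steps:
n(s) = s/9
W = 21/13 (W = 7/(-3 + (4 + 5*((⅑)*6))) = 7/(-3 + (4 + 5*(⅔))) = 7/(-3 + (4 + 10/3)) = 7/(-3 + 22/3) = 7/(13/3) = 7*(3/13) = 21/13 ≈ 1.6154)
(6*(-44))*W = (6*(-44))*(21/13) = -264*21/13 = -5544/13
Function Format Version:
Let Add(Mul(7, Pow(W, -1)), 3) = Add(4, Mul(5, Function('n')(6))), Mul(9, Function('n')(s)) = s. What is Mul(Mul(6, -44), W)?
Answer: Rational(-5544, 13) ≈ -426.46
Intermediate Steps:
Function('n')(s) = Mul(Rational(1, 9), s)
W = Rational(21, 13) (W = Mul(7, Pow(Add(-3, Add(4, Mul(5, Mul(Rational(1, 9), 6)))), -1)) = Mul(7, Pow(Add(-3, Add(4, Mul(5, Rational(2, 3)))), -1)) = Mul(7, Pow(Add(-3, Add(4, Rational(10, 3))), -1)) = Mul(7, Pow(Add(-3, Rational(22, 3)), -1)) = Mul(7, Pow(Rational(13, 3), -1)) = Mul(7, Rational(3, 13)) = Rational(21, 13) ≈ 1.6154)
Mul(Mul(6, -44), W) = Mul(Mul(6, -44), Rational(21, 13)) = Mul(-264, Rational(21, 13)) = Rational(-5544, 13)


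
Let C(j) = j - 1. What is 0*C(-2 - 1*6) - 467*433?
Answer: -202211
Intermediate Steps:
C(j) = -1 + j
0*C(-2 - 1*6) - 467*433 = 0*(-1 + (-2 - 1*6)) - 467*433 = 0*(-1 + (-2 - 6)) - 202211 = 0*(-1 - 8) - 202211 = 0*(-9) - 202211 = 0 - 202211 = -202211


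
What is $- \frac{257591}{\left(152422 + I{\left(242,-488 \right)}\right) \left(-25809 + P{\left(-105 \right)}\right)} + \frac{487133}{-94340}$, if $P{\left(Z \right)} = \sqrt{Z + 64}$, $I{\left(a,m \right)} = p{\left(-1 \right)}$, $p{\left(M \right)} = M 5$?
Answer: $- \frac{24727934350299609091}{4788965048692722580} + \frac{257591 i \sqrt{41}}{101525652929674} \approx -5.1635 + 1.6246 \cdot 10^{-8} i$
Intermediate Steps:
$p{\left(M \right)} = 5 M$
$I{\left(a,m \right)} = -5$ ($I{\left(a,m \right)} = 5 \left(-1\right) = -5$)
$P{\left(Z \right)} = \sqrt{64 + Z}$
$- \frac{257591}{\left(152422 + I{\left(242,-488 \right)}\right) \left(-25809 + P{\left(-105 \right)}\right)} + \frac{487133}{-94340} = - \frac{257591}{\left(152422 - 5\right) \left(-25809 + \sqrt{64 - 105}\right)} + \frac{487133}{-94340} = - \frac{257591}{152417 \left(-25809 + \sqrt{-41}\right)} + 487133 \left(- \frac{1}{94340}\right) = - \frac{257591}{152417 \left(-25809 + i \sqrt{41}\right)} - \frac{487133}{94340} = - \frac{257591}{-3933730353 + 152417 i \sqrt{41}} - \frac{487133}{94340} = - \frac{487133}{94340} - \frac{257591}{-3933730353 + 152417 i \sqrt{41}}$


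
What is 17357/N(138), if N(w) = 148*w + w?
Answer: 17357/20562 ≈ 0.84413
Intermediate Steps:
N(w) = 149*w
17357/N(138) = 17357/((149*138)) = 17357/20562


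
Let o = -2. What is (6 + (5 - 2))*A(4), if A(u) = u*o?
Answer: -72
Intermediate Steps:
A(u) = -2*u (A(u) = u*(-2) = -2*u)
(6 + (5 - 2))*A(4) = (6 + (5 - 2))*(-2*4) = (6 + 3)*(-8) = 9*(-8) = -72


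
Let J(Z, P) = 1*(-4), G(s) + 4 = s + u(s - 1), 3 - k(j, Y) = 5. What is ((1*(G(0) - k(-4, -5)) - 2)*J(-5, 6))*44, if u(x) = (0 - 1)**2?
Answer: 528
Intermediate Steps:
k(j, Y) = -2 (k(j, Y) = 3 - 1*5 = 3 - 5 = -2)
u(x) = 1 (u(x) = (-1)**2 = 1)
G(s) = -3 + s (G(s) = -4 + (s + 1) = -4 + (1 + s) = -3 + s)
J(Z, P) = -4
((1*(G(0) - k(-4, -5)) - 2)*J(-5, 6))*44 = ((1*((-3 + 0) - 1*(-2)) - 2)*(-4))*44 = ((1*(-3 + 2) - 2)*(-4))*44 = ((1*(-1) - 2)*(-4))*44 = ((-1 - 2)*(-4))*44 = -3*(-4)*44 = 12*44 = 528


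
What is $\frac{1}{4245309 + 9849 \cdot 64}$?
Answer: $\frac{1}{4875645} \approx 2.051 \cdot 10^{-7}$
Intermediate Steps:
$\frac{1}{4245309 + 9849 \cdot 64} = \frac{1}{4245309 + 630336} = \frac{1}{4875645}$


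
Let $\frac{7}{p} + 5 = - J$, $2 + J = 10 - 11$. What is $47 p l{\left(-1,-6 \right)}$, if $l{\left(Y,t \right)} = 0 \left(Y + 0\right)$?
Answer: $0$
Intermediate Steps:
$J = -3$ ($J = -2 + \left(10 - 11\right) = -2 - 1 = -3$)
$l{\left(Y,t \right)} = 0$ ($l{\left(Y,t \right)} = 0 Y = 0$)
$p = - \frac{7}{2}$ ($p = \frac{7}{-5 - -3} = \frac{7}{-5 + 3} = \frac{7}{-2} = 7 \left(- \frac{1}{2}\right) = - \frac{7}{2} \approx -3.5$)
$47 p l{\left(-1,-6 \right)} = 47 \left(- \frac{7}{2}\right) 0 = \left(- \frac{329}{2}\right) 0 = 0$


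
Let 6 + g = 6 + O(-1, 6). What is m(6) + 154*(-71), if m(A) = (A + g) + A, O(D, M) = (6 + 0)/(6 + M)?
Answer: -21843/2 ≈ -10922.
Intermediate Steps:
O(D, M) = 6/(6 + M)
g = 1/2 (g = -6 + (6 + 6/(6 + 6)) = -6 + (6 + 6/12) = -6 + (6 + 6*(1/12)) = -6 + (6 + 1/2) = -6 + 13/2 = 1/2 ≈ 0.50000)
m(A) = 1/2 + 2*A (m(A) = (A + 1/2) + A = (1/2 + A) + A = 1/2 + 2*A)
m(6) + 154*(-71) = (1/2 + 2*6) + 154*(-71) = (1/2 + 12) - 10934 = 25/2 - 10934 = -21843/2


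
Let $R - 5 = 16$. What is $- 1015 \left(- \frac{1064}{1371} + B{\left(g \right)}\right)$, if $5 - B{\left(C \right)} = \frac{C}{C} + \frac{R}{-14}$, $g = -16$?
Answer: $- \frac{13147295}{2742} \approx -4794.8$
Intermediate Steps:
$R = 21$ ($R = 5 + 16 = 21$)
$B{\left(C \right)} = \frac{11}{2}$ ($B{\left(C \right)} = 5 - \left(\frac{C}{C} + \frac{21}{-14}\right) = 5 - \left(1 + 21 \left(- \frac{1}{14}\right)\right) = 5 - \left(1 - \frac{3}{2}\right) = 5 - - \frac{1}{2} = 5 + \frac{1}{2} = \frac{11}{2}$)
$- 1015 \left(- \frac{1064}{1371} + B{\left(g \right)}\right) = - 1015 \left(- \frac{1064}{1371} + \frac{11}{2}\right) = \left(-1015\right) \frac{12953}{2742} = - \frac{13147295}{2742}$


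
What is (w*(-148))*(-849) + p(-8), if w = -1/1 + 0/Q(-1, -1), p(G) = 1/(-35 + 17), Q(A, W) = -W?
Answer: -2261737/18 ≈ -1.2565e+5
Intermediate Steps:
p(G) = -1/18 (p(G) = 1/(-18) = -1/18)
w = -1 (w = -1/1 + 0/((-1*(-1))) = -1*1 + 0/1 = -1 + 0*1 = -1 + 0 = -1)
(w*(-148))*(-849) + p(-8) = -1*(-148)*(-849) - 1/18 = 148*(-849) - 1/18 = -125652 - 1/18 = -2261737/18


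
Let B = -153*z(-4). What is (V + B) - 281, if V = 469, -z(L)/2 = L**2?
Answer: 5084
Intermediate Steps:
z(L) = -2*L**2
B = 4896 (B = -(-306)*(-4)**2 = -(-306)*16 = -153*(-32) = 4896)
(V + B) - 281 = (469 + 4896) - 281 = 5365 - 281 = 5084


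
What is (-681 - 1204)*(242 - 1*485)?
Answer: 458055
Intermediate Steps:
(-681 - 1204)*(242 - 1*485) = -1885*(242 - 485) = -1885*(-243) = 458055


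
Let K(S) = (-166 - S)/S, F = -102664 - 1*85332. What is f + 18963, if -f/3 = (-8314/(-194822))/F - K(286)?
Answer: 49646780924128389/2618741604908 ≈ 18958.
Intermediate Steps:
F = -187996 (F = -102664 - 85332 = -187996)
K(S) = (-166 - S)/S
f = -12416129742015/2618741604908 (f = -3*(-8314/(-194822)/(-187996) - (-166 - 1*286)/286) = -3*(-8314*(-1/194822)*(-1/187996) - (-166 - 286)/286) = -3*((4157/97411)*(-1/187996) - (-452)/286) = -3*(-4157/18312878356 - 1*(-226/143)) = -3*(-4157/18312878356 + 226/143) = -3*4138709914005/2618741604908 = -12416129742015/2618741604908 ≈ -4.7413)
f + 18963 = -12416129742015/2618741604908 + 18963 = 49646780924128389/2618741604908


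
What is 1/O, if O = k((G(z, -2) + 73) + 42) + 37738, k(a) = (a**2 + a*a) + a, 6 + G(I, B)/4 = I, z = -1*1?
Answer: 1/52963 ≈ 1.8881e-5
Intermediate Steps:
z = -1
G(I, B) = -24 + 4*I
k(a) = a + 2*a**2 (k(a) = (a**2 + a**2) + a = 2*a**2 + a = a + 2*a**2)
O = 52963 (O = (((-24 + 4*(-1)) + 73) + 42)*(1 + 2*(((-24 + 4*(-1)) + 73) + 42)) + 37738 = (((-24 - 4) + 73) + 42)*(1 + 2*(((-24 - 4) + 73) + 42)) + 37738 = ((-28 + 73) + 42)*(1 + 2*((-28 + 73) + 42)) + 37738 = (45 + 42)*(1 + 2*(45 + 42)) + 37738 = 87*(1 + 2*87) + 37738 = 87*(1 + 174) + 37738 = 87*175 + 37738 = 15225 + 37738 = 52963)
1/O = 1/52963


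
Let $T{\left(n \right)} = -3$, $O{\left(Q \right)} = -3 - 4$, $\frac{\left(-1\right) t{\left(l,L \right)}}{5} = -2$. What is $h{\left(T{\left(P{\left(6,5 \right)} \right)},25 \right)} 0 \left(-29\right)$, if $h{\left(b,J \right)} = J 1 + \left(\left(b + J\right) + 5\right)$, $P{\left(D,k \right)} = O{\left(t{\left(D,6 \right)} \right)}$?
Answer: $0$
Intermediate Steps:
$t{\left(l,L \right)} = 10$ ($t{\left(l,L \right)} = \left(-5\right) \left(-2\right) = 10$)
$O{\left(Q \right)} = -7$ ($O{\left(Q \right)} = -3 - 4 = -7$)
$P{\left(D,k \right)} = -7$
$h{\left(b,J \right)} = 5 + b + 2 J$ ($h{\left(b,J \right)} = J + \left(\left(J + b\right) + 5\right) = J + \left(5 + J + b\right) = 5 + b + 2 J$)
$h{\left(T{\left(P{\left(6,5 \right)} \right)},25 \right)} 0 \left(-29\right) = \left(5 - 3 + 2 \cdot 25\right) 0 \left(-29\right) = \left(5 - 3 + 50\right) 0 = 52 \cdot 0 = 0$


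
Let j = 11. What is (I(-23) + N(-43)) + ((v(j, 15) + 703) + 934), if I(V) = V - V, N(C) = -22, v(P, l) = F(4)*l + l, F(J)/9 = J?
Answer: 2170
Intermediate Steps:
F(J) = 9*J
v(P, l) = 37*l (v(P, l) = (9*4)*l + l = 36*l + l = 37*l)
I(V) = 0
(I(-23) + N(-43)) + ((v(j, 15) + 703) + 934) = (0 - 22) + ((37*15 + 703) + 934) = -22 + ((555 + 703) + 934) = -22 + (1258 + 934) = -22 + 2192 = 2170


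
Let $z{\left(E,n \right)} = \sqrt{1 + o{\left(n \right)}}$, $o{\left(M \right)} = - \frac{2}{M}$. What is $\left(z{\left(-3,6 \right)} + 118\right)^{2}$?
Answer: $\frac{\left(354 + \sqrt{6}\right)^{2}}{9} \approx 14117.0$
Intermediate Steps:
$z{\left(E,n \right)} = \sqrt{1 - \frac{2}{n}}$
$\left(z{\left(-3,6 \right)} + 118\right)^{2} = \left(\sqrt{\frac{-2 + 6}{6}} + 118\right)^{2} = \left(\sqrt{\frac{1}{6} \cdot 4} + 118\right)^{2} = \left(\sqrt{\frac{2}{3}} + 118\right)^{2} = \left(\frac{\sqrt{6}}{3} + 118\right)^{2} = \left(118 + \frac{\sqrt{6}}{3}\right)^{2}$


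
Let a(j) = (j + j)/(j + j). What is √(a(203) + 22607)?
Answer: 12*√157 ≈ 150.36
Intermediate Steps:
a(j) = 1 (a(j) = (2*j)/((2*j)) = (2*j)*(1/(2*j)) = 1)
√(a(203) + 22607) = √(1 + 22607) = √22608 = 12*√157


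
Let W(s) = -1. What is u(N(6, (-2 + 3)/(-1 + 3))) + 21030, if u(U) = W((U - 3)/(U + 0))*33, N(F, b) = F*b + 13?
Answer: 20997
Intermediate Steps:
N(F, b) = 13 + F*b
u(U) = -33 (u(U) = -1*33 = -33)
u(N(6, (-2 + 3)/(-1 + 3))) + 21030 = -33 + 21030 = 20997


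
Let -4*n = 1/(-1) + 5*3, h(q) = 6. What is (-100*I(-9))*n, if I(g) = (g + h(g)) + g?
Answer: -4200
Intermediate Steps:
n = -7/2 (n = -(1/(-1) + 5*3)/4 = -(-1 + 15)/4 = -1/4*14 = -7/2 ≈ -3.5000)
I(g) = 6 + 2*g (I(g) = (g + 6) + g = (6 + g) + g = 6 + 2*g)
(-100*I(-9))*n = -100*(6 + 2*(-9))*(-7/2) = -100*(6 - 18)*(-7/2) = -100*(-12)*(-7/2) = 1200*(-7/2) = -4200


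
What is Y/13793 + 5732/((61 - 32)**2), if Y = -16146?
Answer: 5037130/892301 ≈ 5.6451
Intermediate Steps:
Y/13793 + 5732/((61 - 32)**2) = -16146/13793 + 5732/((61 - 32)**2) = -16146*1/13793 + 5732/(29**2) = -1242/1061 + 5732/841 = 5037130/892301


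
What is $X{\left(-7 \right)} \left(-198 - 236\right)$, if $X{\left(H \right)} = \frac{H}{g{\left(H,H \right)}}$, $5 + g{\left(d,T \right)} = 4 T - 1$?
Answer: $- \frac{1519}{17} \approx -89.353$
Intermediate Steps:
$g{\left(d,T \right)} = -6 + 4 T$ ($g{\left(d,T \right)} = -5 + \left(4 T - 1\right) = -5 + \left(-1 + 4 T\right) = -6 + 4 T$)
$X{\left(H \right)} = \frac{H}{-6 + 4 H}$
$X{\left(-7 \right)} \left(-198 - 236\right) = \frac{1}{2} \left(-7\right) \frac{1}{-3 + 2 \left(-7\right)} \left(-198 - 236\right) = \frac{1}{2} \left(-7\right) \frac{1}{-3 - 14} \left(-198 - 236\right) = \frac{1}{2} \left(-7\right) \frac{1}{-17} \left(-434\right) = \frac{1}{2} \left(-7\right) \left(- \frac{1}{17}\right) \left(-434\right) = \frac{7}{34} \left(-434\right) = - \frac{1519}{17}$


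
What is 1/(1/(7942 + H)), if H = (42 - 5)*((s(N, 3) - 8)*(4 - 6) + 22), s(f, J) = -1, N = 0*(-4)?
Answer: 9422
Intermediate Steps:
N = 0
H = 1480 (H = (42 - 5)*((-1 - 8)*(4 - 6) + 22) = 37*(-9*(-2) + 22) = 37*(18 + 22) = 37*40 = 1480)
1/(1/(7942 + H)) = 1/(1/(7942 + 1480)) = 1/(1/9422) = 9422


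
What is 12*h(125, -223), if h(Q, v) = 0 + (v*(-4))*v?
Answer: -2386992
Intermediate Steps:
h(Q, v) = -4*v² (h(Q, v) = 0 + (-4*v)*v = 0 - 4*v² = -4*v²)
12*h(125, -223) = 12*(-4*(-223)²) = 12*(-4*49729) = 12*(-198916) = -2386992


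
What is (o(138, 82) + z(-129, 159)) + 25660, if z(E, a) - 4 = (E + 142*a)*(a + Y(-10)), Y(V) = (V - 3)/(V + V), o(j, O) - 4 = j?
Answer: 72195777/20 ≈ 3.6098e+6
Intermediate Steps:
o(j, O) = 4 + j
Y(V) = (-3 + V)/(2*V) (Y(V) = (-3 + V)/((2*V)) = (-3 + V)*(1/(2*V)) = (-3 + V)/(2*V))
z(E, a) = 4 + (13/20 + a)*(E + 142*a) (z(E, a) = 4 + (E + 142*a)*(a + (½)*(-3 - 10)/(-10)) = 4 + (E + 142*a)*(a + (½)*(-⅒)*(-13)) = 4 + (E + 142*a)*(a + 13/20) = 4 + (E + 142*a)*(13/20 + a) = 4 + (13/20 + a)*(E + 142*a))
(o(138, 82) + z(-129, 159)) + 25660 = ((4 + 138) + (4 + 142*159² + (13/20)*(-129) + (923/10)*159 - 129*159)) + 25660 = (142 + (4 + 142*25281 - 1677/20 + 146757/10 - 20511)) + 25660 = (142 + (4 + 3589902 - 1677/20 + 146757/10 - 20511)) + 25660 = (142 + 71679737/20) + 25660 = 71682577/20 + 25660 = 72195777/20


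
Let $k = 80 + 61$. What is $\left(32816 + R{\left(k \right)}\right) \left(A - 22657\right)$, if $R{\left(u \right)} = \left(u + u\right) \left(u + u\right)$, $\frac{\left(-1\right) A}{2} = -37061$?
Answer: $5781578100$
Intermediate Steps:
$A = 74122$ ($A = \left(-2\right) \left(-37061\right) = 74122$)
$k = 141$
$R{\left(u \right)} = 4 u^{2}$ ($R{\left(u \right)} = 2 u 2 u = 4 u^{2}$)
$\left(32816 + R{\left(k \right)}\right) \left(A - 22657\right) = \left(32816 + 4 \cdot 141^{2}\right) \left(74122 - 22657\right) = \left(32816 + 4 \cdot 19881\right) 51465 = \left(32816 + 79524\right) 51465 = 112340 \cdot 51465 = 5781578100$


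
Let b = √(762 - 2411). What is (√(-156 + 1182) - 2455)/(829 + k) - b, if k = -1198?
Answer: 2455/369 - √114/123 - I*√1649 ≈ 6.5663 - 40.608*I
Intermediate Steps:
b = I*√1649 (b = √(-1649) = I*√1649 ≈ 40.608*I)
(√(-156 + 1182) - 2455)/(829 + k) - b = (√(-156 + 1182) - 2455)/(829 - 1198) - I*√1649 = (√1026 - 2455)/(-369) - I*√1649 = (3*√114 - 2455)*(-1/369) - I*√1649 = (-2455 + 3*√114)*(-1/369) - I*√1649 = (2455/369 - √114/123) - I*√1649 = 2455/369 - √114/123 - I*√1649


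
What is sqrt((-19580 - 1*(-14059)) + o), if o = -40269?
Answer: I*sqrt(45790) ≈ 213.99*I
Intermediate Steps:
sqrt((-19580 - 1*(-14059)) + o) = sqrt((-19580 - 1*(-14059)) - 40269) = sqrt((-19580 + 14059) - 40269) = sqrt(-5521 - 40269) = sqrt(-45790) = I*sqrt(45790)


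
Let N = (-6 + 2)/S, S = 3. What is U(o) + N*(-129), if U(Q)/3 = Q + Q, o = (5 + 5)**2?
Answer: 772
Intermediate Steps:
o = 100 (o = 10**2 = 100)
U(Q) = 6*Q (U(Q) = 3*(Q + Q) = 3*(2*Q) = 6*Q)
N = -4/3 (N = (-6 + 2)/3 = -4*1/3 = -4/3 ≈ -1.3333)
U(o) + N*(-129) = 6*100 - 4/3*(-129) = 600 + 172 = 772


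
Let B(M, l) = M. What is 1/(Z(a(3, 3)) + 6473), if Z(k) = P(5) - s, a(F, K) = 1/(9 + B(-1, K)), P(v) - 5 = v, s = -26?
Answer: 1/6509 ≈ 0.00015363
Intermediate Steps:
P(v) = 5 + v
a(F, K) = ⅛ (a(F, K) = 1/(9 - 1) = 1/8 = ⅛)
Z(k) = 36 (Z(k) = (5 + 5) - 1*(-26) = 10 + 26 = 36)
1/(Z(a(3, 3)) + 6473) = 1/(36 + 6473) = 1/6509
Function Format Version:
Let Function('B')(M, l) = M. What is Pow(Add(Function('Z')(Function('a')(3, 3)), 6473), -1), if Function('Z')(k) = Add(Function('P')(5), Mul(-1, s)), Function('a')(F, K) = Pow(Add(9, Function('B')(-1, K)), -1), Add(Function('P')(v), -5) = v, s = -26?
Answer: Rational(1, 6509) ≈ 0.00015363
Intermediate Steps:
Function('P')(v) = Add(5, v)
Function('a')(F, K) = Rational(1, 8) (Function('a')(F, K) = Pow(Add(9, -1), -1) = Pow(8, -1) = Rational(1, 8))
Function('Z')(k) = 36 (Function('Z')(k) = Add(Add(5, 5), Mul(-1, -26)) = Add(10, 26) = 36)
Pow(Add(Function('Z')(Function('a')(3, 3)), 6473), -1) = Pow(Add(36, 6473), -1) = Pow(6509, -1) = Rational(1, 6509)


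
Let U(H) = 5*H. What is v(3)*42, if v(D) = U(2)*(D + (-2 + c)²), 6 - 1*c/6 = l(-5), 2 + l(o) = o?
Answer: 2427180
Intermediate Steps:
l(o) = -2 + o
c = 78 (c = 36 - 6*(-2 - 5) = 36 - 6*(-7) = 36 + 42 = 78)
v(D) = 57760 + 10*D (v(D) = (5*2)*(D + (-2 + 78)²) = 10*(D + 76²) = 10*(D + 5776) = 10*(5776 + D) = 57760 + 10*D)
v(3)*42 = (57760 + 10*3)*42 = (57760 + 30)*42 = 57790*42 = 2427180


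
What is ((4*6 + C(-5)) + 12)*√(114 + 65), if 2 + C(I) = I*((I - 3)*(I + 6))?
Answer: 74*√179 ≈ 990.05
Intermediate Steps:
C(I) = -2 + I*(-3 + I)*(6 + I) (C(I) = -2 + I*((I - 3)*(I + 6)) = -2 + I*((-3 + I)*(6 + I)) = -2 + I*(-3 + I)*(6 + I))
((4*6 + C(-5)) + 12)*√(114 + 65) = ((4*6 + (-2 + (-5)³ - 18*(-5) + 3*(-5)²)) + 12)*√(114 + 65) = ((24 + (-2 - 125 + 90 + 3*25)) + 12)*√179 = ((24 + (-2 - 125 + 90 + 75)) + 12)*√179 = ((24 + 38) + 12)*√179 = (62 + 12)*√179 = 74*√179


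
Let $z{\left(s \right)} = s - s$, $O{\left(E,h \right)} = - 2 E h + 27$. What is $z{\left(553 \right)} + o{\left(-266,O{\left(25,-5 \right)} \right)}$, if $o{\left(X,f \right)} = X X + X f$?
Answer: $-2926$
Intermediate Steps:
$O{\left(E,h \right)} = 27 - 2 E h$ ($O{\left(E,h \right)} = - 2 E h + 27 = 27 - 2 E h$)
$o{\left(X,f \right)} = X^{2} + X f$
$z{\left(s \right)} = 0$
$z{\left(553 \right)} + o{\left(-266,O{\left(25,-5 \right)} \right)} = 0 - 266 \left(-266 - \left(-27 + 50 \left(-5\right)\right)\right) = 0 - 266 \left(-266 + \left(27 + 250\right)\right) = 0 - 266 \left(-266 + 277\right) = 0 - 2926 = -2926$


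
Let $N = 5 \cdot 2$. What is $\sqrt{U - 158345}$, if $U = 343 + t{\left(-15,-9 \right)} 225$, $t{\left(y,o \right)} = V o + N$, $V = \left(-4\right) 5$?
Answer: $2 i \sqrt{28813} \approx 339.49 i$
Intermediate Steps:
$V = -20$
$N = 10$
$t{\left(y,o \right)} = 10 - 20 o$ ($t{\left(y,o \right)} = - 20 o + 10 = 10 - 20 o$)
$U = 43093$ ($U = 343 + \left(10 - -180\right) 225 = 343 + \left(10 + 180\right) 225 = 343 + 190 \cdot 225 = 343 + 42750 = 43093$)
$\sqrt{U - 158345} = \sqrt{43093 - 158345} = \sqrt{-115252} = 2 i \sqrt{28813}$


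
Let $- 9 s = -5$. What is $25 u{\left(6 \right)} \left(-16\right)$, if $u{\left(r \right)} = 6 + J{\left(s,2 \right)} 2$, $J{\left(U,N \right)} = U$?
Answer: $- \frac{25600}{9} \approx -2844.4$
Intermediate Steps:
$s = \frac{5}{9}$ ($s = \left(- \frac{1}{9}\right) \left(-5\right) = \frac{5}{9} \approx 0.55556$)
$u{\left(r \right)} = \frac{64}{9}$ ($u{\left(r \right)} = 6 + \frac{5}{9} \cdot 2 = 6 + \frac{10}{9} = \frac{64}{9}$)
$25 u{\left(6 \right)} \left(-16\right) = 25 \cdot \frac{64}{9} \left(-16\right) = \frac{1600}{9} \left(-16\right) = - \frac{25600}{9}$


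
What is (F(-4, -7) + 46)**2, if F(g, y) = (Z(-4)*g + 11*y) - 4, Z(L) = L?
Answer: 361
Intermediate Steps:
F(g, y) = -4 - 4*g + 11*y (F(g, y) = (-4*g + 11*y) - 4 = -4 - 4*g + 11*y)
(F(-4, -7) + 46)**2 = ((-4 - 4*(-4) + 11*(-7)) + 46)**2 = ((-4 + 16 - 77) + 46)**2 = (-65 + 46)**2 = (-19)**2 = 361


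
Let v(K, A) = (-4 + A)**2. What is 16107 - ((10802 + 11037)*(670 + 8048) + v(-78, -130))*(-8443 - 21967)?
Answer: 5790379002887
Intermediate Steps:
16107 - ((10802 + 11037)*(670 + 8048) + v(-78, -130))*(-8443 - 21967) = 16107 - ((10802 + 11037)*(670 + 8048) + (-4 - 130)**2)*(-8443 - 21967) = 16107 - (21839*8718 + (-134)**2)*(-30410) = 16107 - (190392402 + 17956)*(-30410) = 16107 - 190410358*(-30410) = 16107 - 1*(-5790378986780) = 16107 + 5790378986780 = 5790379002887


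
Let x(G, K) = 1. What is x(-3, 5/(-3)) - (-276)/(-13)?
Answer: -263/13 ≈ -20.231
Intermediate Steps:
x(-3, 5/(-3)) - (-276)/(-13) = 1 - (-276)/(-13) = 1 - (-276)*(-1)/13 = 1 - 46*6/13 = 1 - 276/13 = -263/13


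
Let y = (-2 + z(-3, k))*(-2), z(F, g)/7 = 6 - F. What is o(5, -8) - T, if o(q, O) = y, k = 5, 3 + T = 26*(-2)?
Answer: -67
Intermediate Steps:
T = -55 (T = -3 + 26*(-2) = -3 - 52 = -55)
z(F, g) = 42 - 7*F (z(F, g) = 7*(6 - F) = 42 - 7*F)
y = -122 (y = (-2 + (42 - 7*(-3)))*(-2) = (-2 + (42 + 21))*(-2) = (-2 + 63)*(-2) = 61*(-2) = -122)
o(q, O) = -122
o(5, -8) - T = -122 - 1*(-55) = -122 + 55 = -67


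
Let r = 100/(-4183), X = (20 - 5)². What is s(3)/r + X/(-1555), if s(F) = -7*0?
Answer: -45/311 ≈ -0.14469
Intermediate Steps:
s(F) = 0
X = 225 (X = 15² = 225)
r = -100/4183 (r = 100*(-1/4183) = -100/4183 ≈ -0.023906)
s(3)/r + X/(-1555) = 0/(-100/4183) + 225/(-1555) = 0*(-4183/100) + 225*(-1/1555) = 0 - 45/311 = -45/311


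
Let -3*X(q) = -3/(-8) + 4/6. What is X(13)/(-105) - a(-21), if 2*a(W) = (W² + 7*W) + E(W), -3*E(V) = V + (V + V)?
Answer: -238135/1512 ≈ -157.50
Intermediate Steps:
X(q) = -25/72 (X(q) = -(-3/(-8) + 4/6)/3 = -(-3*(-⅛) + 4*(⅙))/3 = -(3/8 + ⅔)/3 = -⅓*25/24 = -25/72)
E(V) = -V (E(V) = -(V + (V + V))/3 = -(V + 2*V)/3 = -V)
a(W) = W²/2 + 3*W (a(W) = ((W² + 7*W) - W)/2 = (W² + 6*W)/2 = W²/2 + 3*W)
X(13)/(-105) - a(-21) = -25/72/(-105) - (-21)*(6 - 21)/2 = -25/72*(-1/105) - (-21)*(-15)/2 = 5/1512 - 1*315/2 = 5/1512 - 315/2 = -238135/1512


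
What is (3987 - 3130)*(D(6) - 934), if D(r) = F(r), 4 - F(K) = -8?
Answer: -790154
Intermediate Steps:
F(K) = 12 (F(K) = 4 - 1*(-8) = 4 + 8 = 12)
D(r) = 12
(3987 - 3130)*(D(6) - 934) = (3987 - 3130)*(12 - 934) = 857*(-922) = -790154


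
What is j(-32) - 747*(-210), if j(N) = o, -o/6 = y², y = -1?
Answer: 156864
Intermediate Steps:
o = -6 (o = -6*(-1)² = -6*1 = -6)
j(N) = -6
j(-32) - 747*(-210) = -6 - 747*(-210) = -6 + 156870 = 156864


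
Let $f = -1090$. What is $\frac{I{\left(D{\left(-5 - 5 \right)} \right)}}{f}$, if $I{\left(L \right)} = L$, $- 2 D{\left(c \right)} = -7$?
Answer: $- \frac{7}{2180} \approx -0.003211$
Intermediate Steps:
$D{\left(c \right)} = \frac{7}{2}$ ($D{\left(c \right)} = \left(- \frac{1}{2}\right) \left(-7\right) = \frac{7}{2}$)
$\frac{I{\left(D{\left(-5 - 5 \right)} \right)}}{f} = \frac{7}{2 \left(-1090\right)} = \frac{7}{2} \left(- \frac{1}{1090}\right) = - \frac{7}{2180}$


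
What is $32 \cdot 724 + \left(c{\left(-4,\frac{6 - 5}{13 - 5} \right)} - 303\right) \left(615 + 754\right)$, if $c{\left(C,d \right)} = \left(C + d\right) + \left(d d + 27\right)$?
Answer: $- \frac{23037407}{64} \approx -3.5996 \cdot 10^{5}$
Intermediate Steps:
$c{\left(C,d \right)} = 27 + C + d + d^{2}$ ($c{\left(C,d \right)} = \left(C + d\right) + \left(d^{2} + 27\right) = \left(C + d\right) + \left(27 + d^{2}\right) = 27 + C + d + d^{2}$)
$32 \cdot 724 + \left(c{\left(-4,\frac{6 - 5}{13 - 5} \right)} - 303\right) \left(615 + 754\right) = 32 \cdot 724 + \left(\left(27 - 4 + \frac{6 - 5}{13 - 5} + \left(\frac{6 - 5}{13 - 5}\right)^{2}\right) - 303\right) \left(615 + 754\right) = 23168 + \left(\left(27 - 4 + 1 \cdot \frac{1}{8} + \left(1 \cdot \frac{1}{8}\right)^{2}\right) - 303\right) 1369 = 23168 + \left(\left(27 - 4 + \frac{1}{8} + \left(\frac{1}{8}\right)^{2}\right) - 303\right) 1369 = 23168 + \left(\left(27 - 4 + \frac{1}{8} + \frac{1}{64}\right) - 303\right) 1369 = 23168 + \left(\frac{1481}{64} - 303\right) 1369 = 23168 - \frac{24520159}{64} = - \frac{23037407}{64}$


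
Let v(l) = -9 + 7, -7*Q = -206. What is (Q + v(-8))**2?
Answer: 36864/49 ≈ 752.33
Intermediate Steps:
Q = 206/7 (Q = -1/7*(-206) = 206/7 ≈ 29.429)
v(l) = -2
(Q + v(-8))**2 = (206/7 - 2)**2 = (192/7)**2 = 36864/49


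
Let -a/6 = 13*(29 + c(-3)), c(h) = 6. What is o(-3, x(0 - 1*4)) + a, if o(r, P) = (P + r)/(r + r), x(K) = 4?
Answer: -16381/6 ≈ -2730.2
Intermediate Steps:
o(r, P) = (P + r)/(2*r) (o(r, P) = (P + r)/((2*r)) = (P + r)*(1/(2*r)) = (P + r)/(2*r))
a = -2730 (a = -78*(29 + 6) = -78*35 = -6*455 = -2730)
o(-3, x(0 - 1*4)) + a = (½)*(4 - 3)/(-3) - 2730 = (½)*(-⅓)*1 - 2730 = -⅙ - 2730 = -16381/6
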